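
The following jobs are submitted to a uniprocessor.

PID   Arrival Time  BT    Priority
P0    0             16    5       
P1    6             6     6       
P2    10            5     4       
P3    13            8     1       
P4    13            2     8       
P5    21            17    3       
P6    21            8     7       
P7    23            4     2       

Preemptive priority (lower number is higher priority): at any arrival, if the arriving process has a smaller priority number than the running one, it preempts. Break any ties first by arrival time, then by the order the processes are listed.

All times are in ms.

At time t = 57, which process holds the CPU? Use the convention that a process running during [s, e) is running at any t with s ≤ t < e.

Schedule: | P0 0-10 | P2 10-13 | P3 13-21 | P5 21-23 | P7 23-27 | P5 27-42 | P2 42-44 | P0 44-50 | P1 50-56 | P6 56-64 | P4 64-66 |
Completion: P0=50  P1=56  P2=44  P3=21  P4=66  P5=42  P6=64  P7=27

P6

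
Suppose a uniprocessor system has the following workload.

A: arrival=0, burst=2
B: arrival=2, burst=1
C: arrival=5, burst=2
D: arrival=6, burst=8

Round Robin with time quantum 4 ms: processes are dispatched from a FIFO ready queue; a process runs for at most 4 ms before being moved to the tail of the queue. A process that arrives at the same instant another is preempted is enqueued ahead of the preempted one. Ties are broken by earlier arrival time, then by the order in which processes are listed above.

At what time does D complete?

15

Gantt: | A 0-2 | B 2-3 | idle 3-5 | C 5-7 | D 7-15 |
Completion: A=2  B=3  C=7  D=15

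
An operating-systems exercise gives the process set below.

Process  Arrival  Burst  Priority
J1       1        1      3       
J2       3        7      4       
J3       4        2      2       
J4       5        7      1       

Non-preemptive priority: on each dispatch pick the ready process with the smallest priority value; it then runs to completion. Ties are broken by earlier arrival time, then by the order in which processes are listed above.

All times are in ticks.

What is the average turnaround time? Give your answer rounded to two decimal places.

Timeline: | idle 0-1 | J1 1-2 | idle 2-3 | J2 3-10 | J4 10-17 | J3 17-19 |
Completion: J1=2  J2=10  J3=19  J4=17
Turnaround (C−A): J1=1  J2=7  J3=15  J4=12
Turnaround times: J1=1, J2=7, J3=15, J4=12
Average turnaround = (1+7+15+12) / 4 = 35/4 = 8.75

8.75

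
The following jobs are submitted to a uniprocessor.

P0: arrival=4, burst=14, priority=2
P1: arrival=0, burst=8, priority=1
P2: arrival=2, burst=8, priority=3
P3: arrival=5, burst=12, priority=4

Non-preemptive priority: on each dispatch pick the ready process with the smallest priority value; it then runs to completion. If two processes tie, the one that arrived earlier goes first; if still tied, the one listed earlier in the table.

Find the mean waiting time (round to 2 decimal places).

Timeline: | P1 0-8 | P0 8-22 | P2 22-30 | P3 30-42 |
Completion: P0=22  P1=8  P2=30  P3=42
Waiting times: P0=4, P1=0, P2=20, P3=25
Average waiting = (4+0+20+25) / 4 = 49/4 = 12.25

12.25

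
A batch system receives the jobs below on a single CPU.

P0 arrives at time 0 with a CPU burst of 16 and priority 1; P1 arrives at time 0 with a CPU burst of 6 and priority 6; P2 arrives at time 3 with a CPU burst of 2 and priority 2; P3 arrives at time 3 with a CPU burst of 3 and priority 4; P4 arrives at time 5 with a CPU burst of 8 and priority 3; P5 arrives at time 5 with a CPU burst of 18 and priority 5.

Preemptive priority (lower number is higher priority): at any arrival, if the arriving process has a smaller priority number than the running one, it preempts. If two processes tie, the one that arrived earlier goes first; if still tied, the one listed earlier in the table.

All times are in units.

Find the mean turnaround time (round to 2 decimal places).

28.83

Timeline: | P0 0-16 | P2 16-18 | P4 18-26 | P3 26-29 | P5 29-47 | P1 47-53 |
Completion: P0=16  P1=53  P2=18  P3=29  P4=26  P5=47
Turnaround times: P0=16, P1=53, P2=15, P3=26, P4=21, P5=42
Average turnaround = (16+53+15+26+21+42) / 6 = 173/6 = 28.83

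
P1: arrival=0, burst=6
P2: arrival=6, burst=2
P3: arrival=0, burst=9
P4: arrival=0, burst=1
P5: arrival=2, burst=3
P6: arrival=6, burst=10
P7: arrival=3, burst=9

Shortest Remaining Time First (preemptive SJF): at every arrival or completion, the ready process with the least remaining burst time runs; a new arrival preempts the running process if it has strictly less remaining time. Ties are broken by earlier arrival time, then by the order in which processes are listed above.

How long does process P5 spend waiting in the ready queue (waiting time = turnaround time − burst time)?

0

Timeline: | P4 0-1 | P1 1-2 | P5 2-5 | P1 5-6 | P2 6-8 | P1 8-12 | P3 12-21 | P7 21-30 | P6 30-40 |
Completion: P1=12  P2=8  P3=21  P4=1  P5=5  P6=40  P7=30
Turnaround (C−A): P1=12  P2=2  P3=21  P4=1  P5=3  P6=34  P7=27
Waiting(P5) = turnaround − burst = 3 − 3 = 0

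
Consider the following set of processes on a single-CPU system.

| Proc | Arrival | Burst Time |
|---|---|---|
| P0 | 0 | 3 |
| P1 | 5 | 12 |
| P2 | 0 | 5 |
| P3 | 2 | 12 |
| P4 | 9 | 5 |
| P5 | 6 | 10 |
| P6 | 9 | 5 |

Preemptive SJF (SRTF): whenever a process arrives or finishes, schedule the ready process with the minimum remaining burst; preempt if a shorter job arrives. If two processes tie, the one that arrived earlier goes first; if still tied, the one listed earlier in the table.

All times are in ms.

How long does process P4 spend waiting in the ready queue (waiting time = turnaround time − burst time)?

0

Gantt: | P0 0-3 | P2 3-8 | P5 8-9 | P4 9-14 | P6 14-19 | P5 19-28 | P3 28-40 | P1 40-52 |
Completion: P0=3  P1=52  P2=8  P3=40  P4=14  P5=28  P6=19
Waiting(P4) = turnaround − burst = 5 − 5 = 0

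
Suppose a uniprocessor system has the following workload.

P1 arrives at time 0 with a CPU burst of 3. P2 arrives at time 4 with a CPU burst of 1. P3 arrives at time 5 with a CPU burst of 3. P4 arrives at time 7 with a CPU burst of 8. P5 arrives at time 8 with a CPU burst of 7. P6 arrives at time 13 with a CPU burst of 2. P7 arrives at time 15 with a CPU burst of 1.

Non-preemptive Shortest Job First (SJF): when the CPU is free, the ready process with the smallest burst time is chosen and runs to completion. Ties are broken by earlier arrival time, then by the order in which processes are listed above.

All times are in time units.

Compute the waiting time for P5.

0

Timeline: | P1 0-3 | idle 3-4 | P2 4-5 | P3 5-8 | P5 8-15 | P7 15-16 | P6 16-18 | P4 18-26 |
Completion: P1=3  P2=5  P3=8  P4=26  P5=15  P6=18  P7=16
Turnaround (C−A): P1=3  P2=1  P3=3  P4=19  P5=7  P6=5  P7=1
Waiting(P5) = turnaround − burst = 7 − 7 = 0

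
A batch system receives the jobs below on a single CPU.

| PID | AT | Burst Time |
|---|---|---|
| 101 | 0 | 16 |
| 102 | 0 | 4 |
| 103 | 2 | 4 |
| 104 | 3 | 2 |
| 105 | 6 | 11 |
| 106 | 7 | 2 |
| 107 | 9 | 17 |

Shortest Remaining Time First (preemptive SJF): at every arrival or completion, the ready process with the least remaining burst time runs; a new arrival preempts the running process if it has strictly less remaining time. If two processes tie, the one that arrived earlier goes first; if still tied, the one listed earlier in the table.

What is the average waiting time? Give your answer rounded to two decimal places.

Schedule: | 102 0-4 | 104 4-6 | 103 6-7 | 106 7-9 | 103 9-12 | 105 12-23 | 101 23-39 | 107 39-56 |
Completion: 101=39  102=4  103=12  104=6  105=23  106=9  107=56
Turnaround (C−A): 101=39  102=4  103=10  104=3  105=17  106=2  107=47
Waiting times: 101=23, 102=0, 103=6, 104=1, 105=6, 106=0, 107=30
Average waiting = (23+0+6+1+6+0+30) / 7 = 66/7 = 9.43

9.43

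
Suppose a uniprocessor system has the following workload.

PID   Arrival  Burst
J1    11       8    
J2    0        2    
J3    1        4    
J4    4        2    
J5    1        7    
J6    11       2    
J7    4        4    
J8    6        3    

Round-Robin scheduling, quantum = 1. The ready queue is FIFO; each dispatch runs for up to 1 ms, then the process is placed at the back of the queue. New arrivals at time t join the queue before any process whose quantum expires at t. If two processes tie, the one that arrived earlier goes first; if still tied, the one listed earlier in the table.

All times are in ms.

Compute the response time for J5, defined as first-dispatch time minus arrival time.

1

Gantt: | J2 0-1 | J3 1-2 | J5 2-3 | J2 3-4 | J3 4-5 | J5 5-6 | J4 6-7 | J7 7-8 | J3 8-9 | J8 9-10 | J5 10-11 | J4 11-12 | J7 12-13 | J3 13-14 | J8 14-15 | J1 15-16 | J6 16-17 | J5 17-18 | J7 18-19 | J8 19-20 | J1 20-21 | J6 21-22 | J5 22-23 | J7 23-24 | J1 24-25 | J5 25-26 | J1 26-27 | J5 27-28 | J1 28-32 |
Completion: J1=32  J2=4  J3=14  J4=12  J5=28  J6=22  J7=24  J8=20
Turnaround (C−A): J1=21  J2=4  J3=13  J4=8  J5=27  J6=11  J7=20  J8=14
Response(J5) = first start − arrival = 2 − 1 = 1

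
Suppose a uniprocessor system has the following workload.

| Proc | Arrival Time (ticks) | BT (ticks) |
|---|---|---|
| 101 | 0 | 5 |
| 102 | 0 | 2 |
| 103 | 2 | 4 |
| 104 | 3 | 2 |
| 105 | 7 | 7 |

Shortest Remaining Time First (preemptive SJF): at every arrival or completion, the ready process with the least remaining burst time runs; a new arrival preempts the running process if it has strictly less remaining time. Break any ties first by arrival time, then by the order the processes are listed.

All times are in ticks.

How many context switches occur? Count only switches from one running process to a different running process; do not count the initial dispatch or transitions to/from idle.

Timeline: | 102 0-2 | 103 2-3 | 104 3-5 | 103 5-8 | 101 8-13 | 105 13-20 |
Completion: 101=13  102=2  103=8  104=5  105=20

5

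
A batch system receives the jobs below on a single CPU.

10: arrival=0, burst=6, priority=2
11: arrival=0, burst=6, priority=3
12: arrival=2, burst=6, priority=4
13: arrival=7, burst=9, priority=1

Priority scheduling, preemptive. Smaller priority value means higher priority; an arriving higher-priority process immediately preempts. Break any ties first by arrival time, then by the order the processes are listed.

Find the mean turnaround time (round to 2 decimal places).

Gantt: | 10 0-6 | 11 6-7 | 13 7-16 | 11 16-21 | 12 21-27 |
Completion: 10=6  11=21  12=27  13=16
Turnaround (C−A): 10=6  11=21  12=25  13=9
Turnaround times: 10=6, 11=21, 12=25, 13=9
Average turnaround = (6+21+25+9) / 4 = 61/4 = 15.25

15.25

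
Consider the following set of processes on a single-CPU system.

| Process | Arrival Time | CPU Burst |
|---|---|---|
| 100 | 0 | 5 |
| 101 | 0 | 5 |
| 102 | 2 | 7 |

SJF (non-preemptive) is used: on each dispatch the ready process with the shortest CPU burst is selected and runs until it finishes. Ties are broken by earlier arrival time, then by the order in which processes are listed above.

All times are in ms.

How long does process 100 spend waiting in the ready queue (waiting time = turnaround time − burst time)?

0

Gantt: | 100 0-5 | 101 5-10 | 102 10-17 |
Completion: 100=5  101=10  102=17
Turnaround (C−A): 100=5  101=10  102=15
Waiting(100) = turnaround − burst = 5 − 5 = 0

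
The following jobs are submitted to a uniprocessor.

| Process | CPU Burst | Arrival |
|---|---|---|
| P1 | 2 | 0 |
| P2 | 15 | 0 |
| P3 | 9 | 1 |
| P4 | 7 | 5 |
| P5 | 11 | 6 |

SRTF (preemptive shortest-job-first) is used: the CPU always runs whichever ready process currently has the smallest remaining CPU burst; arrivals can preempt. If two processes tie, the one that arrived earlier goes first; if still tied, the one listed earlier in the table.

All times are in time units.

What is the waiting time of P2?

Gantt: | P1 0-2 | P3 2-11 | P4 11-18 | P5 18-29 | P2 29-44 |
Completion: P1=2  P2=44  P3=11  P4=18  P5=29
Waiting(P2) = turnaround − burst = 44 − 15 = 29

29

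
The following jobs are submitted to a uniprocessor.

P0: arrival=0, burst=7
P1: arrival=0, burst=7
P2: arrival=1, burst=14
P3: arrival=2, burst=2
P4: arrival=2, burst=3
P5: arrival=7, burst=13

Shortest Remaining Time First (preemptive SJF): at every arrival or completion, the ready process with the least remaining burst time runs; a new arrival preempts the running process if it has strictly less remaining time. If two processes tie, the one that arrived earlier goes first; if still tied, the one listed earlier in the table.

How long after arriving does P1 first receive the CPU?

12

Schedule: | P0 0-2 | P3 2-4 | P4 4-7 | P0 7-12 | P1 12-19 | P5 19-32 | P2 32-46 |
Completion: P0=12  P1=19  P2=46  P3=4  P4=7  P5=32
Turnaround (C−A): P0=12  P1=19  P2=45  P3=2  P4=5  P5=25
Response(P1) = first start − arrival = 12 − 0 = 12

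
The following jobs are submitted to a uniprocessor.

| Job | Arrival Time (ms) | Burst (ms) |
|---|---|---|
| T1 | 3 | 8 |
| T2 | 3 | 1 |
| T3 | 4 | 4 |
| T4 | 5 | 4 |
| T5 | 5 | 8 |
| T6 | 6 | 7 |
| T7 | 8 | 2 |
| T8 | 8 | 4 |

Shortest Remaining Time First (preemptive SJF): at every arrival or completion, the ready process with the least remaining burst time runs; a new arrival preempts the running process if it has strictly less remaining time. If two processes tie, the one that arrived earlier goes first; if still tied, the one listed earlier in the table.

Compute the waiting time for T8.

6

Timeline: | idle 0-3 | T2 3-4 | T3 4-8 | T7 8-10 | T4 10-14 | T8 14-18 | T6 18-25 | T1 25-33 | T5 33-41 |
Completion: T1=33  T2=4  T3=8  T4=14  T5=41  T6=25  T7=10  T8=18
Waiting(T8) = turnaround − burst = 10 − 4 = 6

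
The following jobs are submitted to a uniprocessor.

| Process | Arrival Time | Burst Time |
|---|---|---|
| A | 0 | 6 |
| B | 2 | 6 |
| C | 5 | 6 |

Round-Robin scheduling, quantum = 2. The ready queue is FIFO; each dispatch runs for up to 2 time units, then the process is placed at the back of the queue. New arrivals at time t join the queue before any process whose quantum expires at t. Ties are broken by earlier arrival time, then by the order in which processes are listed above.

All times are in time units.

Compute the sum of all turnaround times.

37

Timeline: | A 0-2 | B 2-4 | A 4-6 | B 6-8 | C 8-10 | A 10-12 | B 12-14 | C 14-18 |
Completion: A=12  B=14  C=18
Turnaround (C−A): A=12  B=12  C=13
Turnaround = completion − arrival: A=12, B=12, C=13
Total turnaround = 12 + 12 + 13 = 37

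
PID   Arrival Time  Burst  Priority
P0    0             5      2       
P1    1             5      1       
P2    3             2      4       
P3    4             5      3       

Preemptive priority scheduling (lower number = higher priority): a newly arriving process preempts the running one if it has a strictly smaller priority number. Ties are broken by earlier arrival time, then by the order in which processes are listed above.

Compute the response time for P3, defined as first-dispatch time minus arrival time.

Schedule: | P0 0-1 | P1 1-6 | P0 6-10 | P3 10-15 | P2 15-17 |
Completion: P0=10  P1=6  P2=17  P3=15
Turnaround (C−A): P0=10  P1=5  P2=14  P3=11
Response(P3) = first start − arrival = 10 − 4 = 6

6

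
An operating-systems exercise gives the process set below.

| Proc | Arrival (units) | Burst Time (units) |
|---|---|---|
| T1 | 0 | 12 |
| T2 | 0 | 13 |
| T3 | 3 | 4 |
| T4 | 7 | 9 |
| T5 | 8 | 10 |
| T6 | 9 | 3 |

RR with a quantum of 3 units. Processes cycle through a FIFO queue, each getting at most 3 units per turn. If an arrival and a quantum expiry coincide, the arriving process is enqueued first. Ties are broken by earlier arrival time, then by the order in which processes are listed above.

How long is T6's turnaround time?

15

Gantt: | T1 0-3 | T2 3-6 | T3 6-9 | T1 9-12 | T2 12-15 | T4 15-18 | T5 18-21 | T6 21-24 | T3 24-25 | T1 25-28 | T2 28-31 | T4 31-34 | T5 34-37 | T1 37-40 | T2 40-43 | T4 43-46 | T5 46-49 | T2 49-50 | T5 50-51 |
Completion: T1=40  T2=50  T3=25  T4=46  T5=51  T6=24
Turnaround (C−A): T1=40  T2=50  T3=22  T4=39  T5=43  T6=15
Turnaround(T6) = completion − arrival = 24 − 9 = 15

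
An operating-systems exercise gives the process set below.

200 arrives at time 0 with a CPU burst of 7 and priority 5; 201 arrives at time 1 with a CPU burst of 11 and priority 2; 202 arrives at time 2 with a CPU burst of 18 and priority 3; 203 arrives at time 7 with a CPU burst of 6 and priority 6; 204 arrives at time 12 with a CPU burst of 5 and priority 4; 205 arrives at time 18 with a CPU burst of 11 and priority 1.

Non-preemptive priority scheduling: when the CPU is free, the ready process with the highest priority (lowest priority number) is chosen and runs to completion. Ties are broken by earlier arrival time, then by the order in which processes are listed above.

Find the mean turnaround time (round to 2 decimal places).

Schedule: | 200 0-7 | 201 7-18 | 205 18-29 | 202 29-47 | 204 47-52 | 203 52-58 |
Completion: 200=7  201=18  202=47  203=58  204=52  205=29
Turnaround times: 200=7, 201=17, 202=45, 203=51, 204=40, 205=11
Average turnaround = (7+17+45+51+40+11) / 6 = 171/6 = 28.50

28.50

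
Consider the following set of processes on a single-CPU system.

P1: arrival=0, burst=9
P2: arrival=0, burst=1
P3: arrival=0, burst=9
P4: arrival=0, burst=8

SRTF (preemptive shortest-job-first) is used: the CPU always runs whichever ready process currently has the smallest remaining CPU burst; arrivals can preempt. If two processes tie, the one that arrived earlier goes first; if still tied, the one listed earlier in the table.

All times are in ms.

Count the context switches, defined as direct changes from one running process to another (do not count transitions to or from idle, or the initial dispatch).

Timeline: | P2 0-1 | P4 1-9 | P1 9-18 | P3 18-27 |
Completion: P1=18  P2=1  P3=27  P4=9

3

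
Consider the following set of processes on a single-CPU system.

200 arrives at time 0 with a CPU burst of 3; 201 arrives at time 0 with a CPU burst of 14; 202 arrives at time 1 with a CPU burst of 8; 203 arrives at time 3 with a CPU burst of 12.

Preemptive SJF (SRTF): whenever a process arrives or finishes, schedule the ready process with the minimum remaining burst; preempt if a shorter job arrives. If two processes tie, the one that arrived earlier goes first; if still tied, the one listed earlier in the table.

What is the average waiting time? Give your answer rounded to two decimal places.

Schedule: | 200 0-3 | 202 3-11 | 203 11-23 | 201 23-37 |
Completion: 200=3  201=37  202=11  203=23
Turnaround (C−A): 200=3  201=37  202=10  203=20
Waiting times: 200=0, 201=23, 202=2, 203=8
Average waiting = (0+23+2+8) / 4 = 33/4 = 8.25

8.25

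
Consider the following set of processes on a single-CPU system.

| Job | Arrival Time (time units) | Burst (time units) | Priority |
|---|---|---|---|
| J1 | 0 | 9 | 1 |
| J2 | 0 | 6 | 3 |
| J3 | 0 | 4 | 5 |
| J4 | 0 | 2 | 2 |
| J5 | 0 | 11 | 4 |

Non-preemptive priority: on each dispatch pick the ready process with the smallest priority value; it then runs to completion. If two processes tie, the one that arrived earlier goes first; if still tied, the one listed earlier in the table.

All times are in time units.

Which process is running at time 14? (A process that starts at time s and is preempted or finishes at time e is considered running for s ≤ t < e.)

Gantt: | J1 0-9 | J4 9-11 | J2 11-17 | J5 17-28 | J3 28-32 |
Completion: J1=9  J2=17  J3=32  J4=11  J5=28

J2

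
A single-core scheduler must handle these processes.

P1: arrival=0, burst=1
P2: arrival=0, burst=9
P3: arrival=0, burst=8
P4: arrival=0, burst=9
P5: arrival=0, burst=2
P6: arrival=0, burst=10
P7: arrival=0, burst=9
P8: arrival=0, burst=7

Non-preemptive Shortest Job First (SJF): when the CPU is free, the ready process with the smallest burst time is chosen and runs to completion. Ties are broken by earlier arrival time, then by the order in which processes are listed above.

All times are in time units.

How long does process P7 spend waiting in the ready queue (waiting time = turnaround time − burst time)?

36

Timeline: | P1 0-1 | P5 1-3 | P8 3-10 | P3 10-18 | P2 18-27 | P4 27-36 | P7 36-45 | P6 45-55 |
Completion: P1=1  P2=27  P3=18  P4=36  P5=3  P6=55  P7=45  P8=10
Turnaround (C−A): P1=1  P2=27  P3=18  P4=36  P5=3  P6=55  P7=45  P8=10
Waiting(P7) = turnaround − burst = 45 − 9 = 36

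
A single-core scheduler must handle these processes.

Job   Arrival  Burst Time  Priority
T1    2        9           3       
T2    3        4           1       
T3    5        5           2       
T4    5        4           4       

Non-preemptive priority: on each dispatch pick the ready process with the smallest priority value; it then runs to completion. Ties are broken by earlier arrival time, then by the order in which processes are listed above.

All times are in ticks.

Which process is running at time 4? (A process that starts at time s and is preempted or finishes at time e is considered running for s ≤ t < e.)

T1

Timeline: | idle 0-2 | T1 2-11 | T2 11-15 | T3 15-20 | T4 20-24 |
Completion: T1=11  T2=15  T3=20  T4=24
Turnaround (C−A): T1=9  T2=12  T3=15  T4=19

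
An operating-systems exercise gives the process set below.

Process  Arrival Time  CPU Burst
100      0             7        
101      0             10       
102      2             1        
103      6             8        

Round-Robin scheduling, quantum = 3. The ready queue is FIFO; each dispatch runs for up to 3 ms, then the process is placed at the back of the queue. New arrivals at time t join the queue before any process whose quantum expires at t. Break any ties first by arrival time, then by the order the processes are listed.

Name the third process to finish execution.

103

Gantt: | 100 0-3 | 101 3-6 | 102 6-7 | 100 7-10 | 103 10-13 | 101 13-16 | 100 16-17 | 103 17-20 | 101 20-23 | 103 23-25 | 101 25-26 |
Completion: 100=17  101=26  102=7  103=25
Finish order: 102 → 100 → 103 → 101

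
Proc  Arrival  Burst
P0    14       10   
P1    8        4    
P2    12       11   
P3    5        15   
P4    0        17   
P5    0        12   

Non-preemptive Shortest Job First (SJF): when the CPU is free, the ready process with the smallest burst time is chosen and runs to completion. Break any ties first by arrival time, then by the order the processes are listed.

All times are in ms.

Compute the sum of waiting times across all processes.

Schedule: | P5 0-12 | P1 12-16 | P0 16-26 | P2 26-37 | P3 37-52 | P4 52-69 |
Completion: P0=26  P1=16  P2=37  P3=52  P4=69  P5=12
Waiting = turnaround − burst: P0=2, P1=4, P2=14, P3=32, P4=52, P5=0
Total waiting = 2 + 4 + 14 + 32 + 52 + 0 = 104

104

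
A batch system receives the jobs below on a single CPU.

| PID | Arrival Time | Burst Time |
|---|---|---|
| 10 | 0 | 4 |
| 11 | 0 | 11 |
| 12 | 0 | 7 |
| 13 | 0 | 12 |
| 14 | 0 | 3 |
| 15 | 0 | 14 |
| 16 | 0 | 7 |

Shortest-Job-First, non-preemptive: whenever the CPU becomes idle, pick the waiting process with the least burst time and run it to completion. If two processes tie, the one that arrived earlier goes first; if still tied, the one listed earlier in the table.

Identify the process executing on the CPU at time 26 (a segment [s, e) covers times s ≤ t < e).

Timeline: | 14 0-3 | 10 3-7 | 12 7-14 | 16 14-21 | 11 21-32 | 13 32-44 | 15 44-58 |
Completion: 10=7  11=32  12=14  13=44  14=3  15=58  16=21
Turnaround (C−A): 10=7  11=32  12=14  13=44  14=3  15=58  16=21

11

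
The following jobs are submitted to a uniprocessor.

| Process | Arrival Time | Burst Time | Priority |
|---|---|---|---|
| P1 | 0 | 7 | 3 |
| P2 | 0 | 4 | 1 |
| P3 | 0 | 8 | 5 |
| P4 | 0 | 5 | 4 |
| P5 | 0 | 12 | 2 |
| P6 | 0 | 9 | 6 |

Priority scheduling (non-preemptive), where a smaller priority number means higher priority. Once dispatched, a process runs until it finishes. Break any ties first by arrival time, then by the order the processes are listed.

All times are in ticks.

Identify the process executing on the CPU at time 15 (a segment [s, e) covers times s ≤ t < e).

P5

Timeline: | P2 0-4 | P5 4-16 | P1 16-23 | P4 23-28 | P3 28-36 | P6 36-45 |
Completion: P1=23  P2=4  P3=36  P4=28  P5=16  P6=45
Turnaround (C−A): P1=23  P2=4  P3=36  P4=28  P5=16  P6=45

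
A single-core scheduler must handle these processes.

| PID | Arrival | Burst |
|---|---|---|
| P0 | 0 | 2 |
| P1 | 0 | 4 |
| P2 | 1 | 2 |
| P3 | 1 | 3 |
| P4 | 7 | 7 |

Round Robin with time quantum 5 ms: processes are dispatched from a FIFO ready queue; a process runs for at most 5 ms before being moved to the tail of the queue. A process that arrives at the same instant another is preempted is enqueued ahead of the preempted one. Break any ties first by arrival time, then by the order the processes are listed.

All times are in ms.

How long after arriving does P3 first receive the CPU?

7

Gantt: | P0 0-2 | P1 2-6 | P2 6-8 | P3 8-11 | P4 11-18 |
Completion: P0=2  P1=6  P2=8  P3=11  P4=18
Turnaround (C−A): P0=2  P1=6  P2=7  P3=10  P4=11
Response(P3) = first start − arrival = 8 − 1 = 7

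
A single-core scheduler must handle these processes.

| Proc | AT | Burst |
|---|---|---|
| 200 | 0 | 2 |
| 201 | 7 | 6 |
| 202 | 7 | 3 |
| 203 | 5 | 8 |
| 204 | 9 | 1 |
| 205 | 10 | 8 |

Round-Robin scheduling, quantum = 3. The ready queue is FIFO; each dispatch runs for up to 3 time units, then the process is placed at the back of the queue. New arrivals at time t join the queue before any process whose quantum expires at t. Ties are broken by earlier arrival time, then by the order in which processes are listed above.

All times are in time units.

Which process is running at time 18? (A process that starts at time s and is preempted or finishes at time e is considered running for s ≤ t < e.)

205

Timeline: | 200 0-2 | idle 2-5 | 203 5-8 | 201 8-11 | 202 11-14 | 203 14-17 | 204 17-18 | 205 18-21 | 201 21-24 | 203 24-26 | 205 26-31 |
Completion: 200=2  201=24  202=14  203=26  204=18  205=31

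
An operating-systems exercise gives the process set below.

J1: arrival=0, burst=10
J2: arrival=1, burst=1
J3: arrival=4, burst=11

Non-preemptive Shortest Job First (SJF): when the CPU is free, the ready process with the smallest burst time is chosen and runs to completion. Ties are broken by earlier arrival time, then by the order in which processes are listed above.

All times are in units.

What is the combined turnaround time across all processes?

38

Timeline: | J1 0-10 | J2 10-11 | J3 11-22 |
Completion: J1=10  J2=11  J3=22
Turnaround (C−A): J1=10  J2=10  J3=18
Turnaround = completion − arrival: J1=10, J2=10, J3=18
Total turnaround = 10 + 10 + 18 = 38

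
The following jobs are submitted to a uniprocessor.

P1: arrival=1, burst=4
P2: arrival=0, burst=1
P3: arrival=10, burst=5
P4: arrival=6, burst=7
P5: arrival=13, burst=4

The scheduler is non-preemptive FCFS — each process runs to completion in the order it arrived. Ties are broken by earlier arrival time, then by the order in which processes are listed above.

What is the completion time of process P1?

Schedule: | P2 0-1 | P1 1-5 | idle 5-6 | P4 6-13 | P3 13-18 | P5 18-22 |
Completion: P1=5  P2=1  P3=18  P4=13  P5=22

5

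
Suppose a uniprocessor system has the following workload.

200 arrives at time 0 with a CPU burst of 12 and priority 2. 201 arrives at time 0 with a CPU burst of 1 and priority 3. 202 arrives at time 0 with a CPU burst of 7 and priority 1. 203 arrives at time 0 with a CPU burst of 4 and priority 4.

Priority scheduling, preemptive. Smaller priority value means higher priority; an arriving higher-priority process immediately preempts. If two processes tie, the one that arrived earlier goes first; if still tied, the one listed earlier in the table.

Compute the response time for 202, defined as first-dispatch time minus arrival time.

Timeline: | 202 0-7 | 200 7-19 | 201 19-20 | 203 20-24 |
Completion: 200=19  201=20  202=7  203=24
Turnaround (C−A): 200=19  201=20  202=7  203=24
Response(202) = first start − arrival = 0 − 0 = 0

0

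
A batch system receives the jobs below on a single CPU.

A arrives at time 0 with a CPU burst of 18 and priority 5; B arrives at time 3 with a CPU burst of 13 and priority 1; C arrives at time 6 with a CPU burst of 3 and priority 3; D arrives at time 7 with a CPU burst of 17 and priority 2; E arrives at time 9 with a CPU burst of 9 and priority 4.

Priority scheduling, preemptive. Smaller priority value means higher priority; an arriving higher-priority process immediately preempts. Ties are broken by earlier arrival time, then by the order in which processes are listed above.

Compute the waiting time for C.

Timeline: | A 0-3 | B 3-16 | D 16-33 | C 33-36 | E 36-45 | A 45-60 |
Completion: A=60  B=16  C=36  D=33  E=45
Turnaround (C−A): A=60  B=13  C=30  D=26  E=36
Waiting(C) = turnaround − burst = 30 − 3 = 27

27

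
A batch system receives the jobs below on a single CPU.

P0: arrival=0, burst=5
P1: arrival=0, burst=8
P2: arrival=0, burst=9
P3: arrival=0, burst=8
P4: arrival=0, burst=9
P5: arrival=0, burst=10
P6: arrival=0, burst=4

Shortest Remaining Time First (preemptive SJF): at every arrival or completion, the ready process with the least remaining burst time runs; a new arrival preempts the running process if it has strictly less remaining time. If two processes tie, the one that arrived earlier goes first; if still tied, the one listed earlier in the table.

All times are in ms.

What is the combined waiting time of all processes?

132

Timeline: | P6 0-4 | P0 4-9 | P1 9-17 | P3 17-25 | P2 25-34 | P4 34-43 | P5 43-53 |
Completion: P0=9  P1=17  P2=34  P3=25  P4=43  P5=53  P6=4
Turnaround (C−A): P0=9  P1=17  P2=34  P3=25  P4=43  P5=53  P6=4
Waiting = turnaround − burst: P0=4, P1=9, P2=25, P3=17, P4=34, P5=43, P6=0
Total waiting = 4 + 9 + 25 + 17 + 34 + 43 + 0 = 132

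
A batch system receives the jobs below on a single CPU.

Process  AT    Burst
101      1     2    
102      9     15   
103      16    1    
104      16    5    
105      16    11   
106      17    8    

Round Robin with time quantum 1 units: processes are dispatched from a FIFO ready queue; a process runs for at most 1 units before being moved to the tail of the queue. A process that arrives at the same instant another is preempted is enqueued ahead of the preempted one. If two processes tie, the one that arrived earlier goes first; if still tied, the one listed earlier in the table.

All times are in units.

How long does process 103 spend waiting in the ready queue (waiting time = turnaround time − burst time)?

0

Gantt: | idle 0-1 | 101 1-3 | idle 3-9 | 102 9-16 | 103 16-17 | 104 17-18 | 105 18-19 | 102 19-20 | 106 20-21 | 104 21-22 | 105 22-23 | 102 23-24 | 106 24-25 | 104 25-26 | 105 26-27 | 102 27-28 | 106 28-29 | 104 29-30 | 105 30-31 | 102 31-32 | 106 32-33 | 104 33-34 | 105 34-35 | 102 35-36 | 106 36-37 | 105 37-38 | 102 38-39 | 106 39-40 | 105 40-41 | 102 41-42 | 106 42-43 | 105 43-44 | 102 44-45 | 106 45-46 | 105 46-49 |
Completion: 101=3  102=45  103=17  104=34  105=49  106=46
Waiting(103) = turnaround − burst = 1 − 1 = 0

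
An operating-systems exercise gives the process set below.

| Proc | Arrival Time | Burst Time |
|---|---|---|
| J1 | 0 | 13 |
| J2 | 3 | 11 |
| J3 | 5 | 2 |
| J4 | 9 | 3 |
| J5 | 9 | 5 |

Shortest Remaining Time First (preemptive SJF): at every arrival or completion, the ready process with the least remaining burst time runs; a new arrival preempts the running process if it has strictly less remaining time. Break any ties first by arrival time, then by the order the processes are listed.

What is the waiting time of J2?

Timeline: | J1 0-5 | J3 5-7 | J1 7-9 | J4 9-12 | J5 12-17 | J1 17-23 | J2 23-34 |
Completion: J1=23  J2=34  J3=7  J4=12  J5=17
Turnaround (C−A): J1=23  J2=31  J3=2  J4=3  J5=8
Waiting(J2) = turnaround − burst = 31 − 11 = 20

20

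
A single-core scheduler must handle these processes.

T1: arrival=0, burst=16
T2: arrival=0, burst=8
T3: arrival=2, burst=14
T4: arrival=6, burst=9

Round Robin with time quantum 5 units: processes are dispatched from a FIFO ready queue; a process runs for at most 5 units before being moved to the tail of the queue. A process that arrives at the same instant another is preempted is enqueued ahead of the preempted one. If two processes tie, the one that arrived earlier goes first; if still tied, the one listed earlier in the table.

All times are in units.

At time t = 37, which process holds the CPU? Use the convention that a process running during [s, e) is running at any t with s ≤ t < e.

Gantt: | T1 0-5 | T2 5-10 | T3 10-15 | T1 15-20 | T4 20-25 | T2 25-28 | T3 28-33 | T1 33-38 | T4 38-42 | T3 42-46 | T1 46-47 |
Completion: T1=47  T2=28  T3=46  T4=42

T1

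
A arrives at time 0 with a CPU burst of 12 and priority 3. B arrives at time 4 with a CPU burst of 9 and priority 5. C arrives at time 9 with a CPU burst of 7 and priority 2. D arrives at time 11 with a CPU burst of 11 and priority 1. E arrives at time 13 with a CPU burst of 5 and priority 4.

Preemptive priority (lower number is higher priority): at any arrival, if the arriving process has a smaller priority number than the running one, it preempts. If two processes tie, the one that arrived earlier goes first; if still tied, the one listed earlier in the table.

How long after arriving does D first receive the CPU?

Timeline: | A 0-9 | C 9-11 | D 11-22 | C 22-27 | A 27-30 | E 30-35 | B 35-44 |
Completion: A=30  B=44  C=27  D=22  E=35
Turnaround (C−A): A=30  B=40  C=18  D=11  E=22
Response(D) = first start − arrival = 11 − 11 = 0

0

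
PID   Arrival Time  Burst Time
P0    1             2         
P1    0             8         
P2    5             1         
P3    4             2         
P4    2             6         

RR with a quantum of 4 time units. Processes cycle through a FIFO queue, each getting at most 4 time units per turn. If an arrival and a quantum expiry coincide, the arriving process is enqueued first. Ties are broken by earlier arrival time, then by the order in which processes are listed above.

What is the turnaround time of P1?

Schedule: | P1 0-4 | P0 4-6 | P4 6-10 | P3 10-12 | P1 12-16 | P2 16-17 | P4 17-19 |
Completion: P0=6  P1=16  P2=17  P3=12  P4=19
Turnaround (C−A): P0=5  P1=16  P2=12  P3=8  P4=17
Turnaround(P1) = completion − arrival = 16 − 0 = 16

16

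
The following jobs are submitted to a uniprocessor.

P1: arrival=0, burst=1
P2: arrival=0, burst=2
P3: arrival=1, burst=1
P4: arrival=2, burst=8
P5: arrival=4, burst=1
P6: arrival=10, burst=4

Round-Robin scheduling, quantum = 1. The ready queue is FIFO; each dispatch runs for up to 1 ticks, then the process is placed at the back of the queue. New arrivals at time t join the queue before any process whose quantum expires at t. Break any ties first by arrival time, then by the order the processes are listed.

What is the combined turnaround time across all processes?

31

Schedule: | P1 0-1 | P2 1-2 | P3 2-3 | P4 3-4 | P2 4-5 | P5 5-6 | P4 6-10 | P6 10-11 | P4 11-12 | P6 12-13 | P4 13-14 | P6 14-15 | P4 15-16 | P6 16-17 |
Completion: P1=1  P2=5  P3=3  P4=16  P5=6  P6=17
Turnaround (C−A): P1=1  P2=5  P3=2  P4=14  P5=2  P6=7
Turnaround = completion − arrival: P1=1, P2=5, P3=2, P4=14, P5=2, P6=7
Total turnaround = 1 + 5 + 2 + 14 + 2 + 7 = 31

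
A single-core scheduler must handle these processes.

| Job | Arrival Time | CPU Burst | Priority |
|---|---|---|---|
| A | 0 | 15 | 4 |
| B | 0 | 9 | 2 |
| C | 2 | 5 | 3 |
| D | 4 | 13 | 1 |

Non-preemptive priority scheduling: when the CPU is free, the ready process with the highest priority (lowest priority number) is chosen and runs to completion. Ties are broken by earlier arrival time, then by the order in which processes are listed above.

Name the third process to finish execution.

Timeline: | B 0-9 | D 9-22 | C 22-27 | A 27-42 |
Completion: A=42  B=9  C=27  D=22
Turnaround (C−A): A=42  B=9  C=25  D=18
Finish order: B → D → C → A

C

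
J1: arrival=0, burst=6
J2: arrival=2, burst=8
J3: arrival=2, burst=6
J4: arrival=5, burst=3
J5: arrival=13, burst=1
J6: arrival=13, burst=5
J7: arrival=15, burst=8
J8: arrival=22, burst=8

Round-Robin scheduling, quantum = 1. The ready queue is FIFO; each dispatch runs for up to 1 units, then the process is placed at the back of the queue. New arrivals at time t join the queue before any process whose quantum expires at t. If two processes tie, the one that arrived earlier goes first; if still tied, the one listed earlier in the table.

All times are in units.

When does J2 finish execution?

33

Schedule: | J1 0-2 | J2 2-3 | J3 3-4 | J1 4-5 | J2 5-6 | J3 6-7 | J4 7-8 | J1 8-9 | J2 9-10 | J3 10-11 | J4 11-12 | J1 12-13 | J2 13-14 | J3 14-15 | J4 15-16 | J5 16-17 | J6 17-18 | J1 18-19 | J2 19-20 | J7 20-21 | J3 21-22 | J6 22-23 | J2 23-24 | J7 24-25 | J8 25-26 | J3 26-27 | J6 27-28 | J2 28-29 | J7 29-30 | J8 30-31 | J6 31-32 | J2 32-33 | J7 33-34 | J8 34-35 | J6 35-36 | J7 36-37 | J8 37-38 | J7 38-39 | J8 39-40 | J7 40-41 | J8 41-42 | J7 42-43 | J8 43-45 |
Completion: J1=19  J2=33  J3=27  J4=16  J5=17  J6=36  J7=43  J8=45
Turnaround (C−A): J1=19  J2=31  J3=25  J4=11  J5=4  J6=23  J7=28  J8=23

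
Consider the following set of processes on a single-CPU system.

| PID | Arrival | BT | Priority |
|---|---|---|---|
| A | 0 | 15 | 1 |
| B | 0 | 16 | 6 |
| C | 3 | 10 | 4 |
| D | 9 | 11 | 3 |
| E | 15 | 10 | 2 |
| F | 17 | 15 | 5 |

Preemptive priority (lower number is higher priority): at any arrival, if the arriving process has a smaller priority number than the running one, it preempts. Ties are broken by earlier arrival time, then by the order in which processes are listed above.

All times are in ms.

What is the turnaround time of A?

Gantt: | A 0-15 | E 15-25 | D 25-36 | C 36-46 | F 46-61 | B 61-77 |
Completion: A=15  B=77  C=46  D=36  E=25  F=61
Turnaround(A) = completion − arrival = 15 − 0 = 15

15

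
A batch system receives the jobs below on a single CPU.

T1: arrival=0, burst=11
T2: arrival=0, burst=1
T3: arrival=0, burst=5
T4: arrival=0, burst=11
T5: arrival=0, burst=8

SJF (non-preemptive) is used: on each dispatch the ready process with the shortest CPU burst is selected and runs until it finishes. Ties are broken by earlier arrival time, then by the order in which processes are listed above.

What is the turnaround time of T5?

Schedule: | T2 0-1 | T3 1-6 | T5 6-14 | T1 14-25 | T4 25-36 |
Completion: T1=25  T2=1  T3=6  T4=36  T5=14
Turnaround (C−A): T1=25  T2=1  T3=6  T4=36  T5=14
Turnaround(T5) = completion − arrival = 14 − 0 = 14

14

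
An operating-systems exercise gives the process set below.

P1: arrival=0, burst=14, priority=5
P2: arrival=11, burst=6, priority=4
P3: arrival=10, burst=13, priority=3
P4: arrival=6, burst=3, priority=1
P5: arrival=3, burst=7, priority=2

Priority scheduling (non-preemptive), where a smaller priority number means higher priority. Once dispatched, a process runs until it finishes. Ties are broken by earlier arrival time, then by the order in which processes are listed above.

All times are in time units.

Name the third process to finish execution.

P5

Timeline: | P1 0-14 | P4 14-17 | P5 17-24 | P3 24-37 | P2 37-43 |
Completion: P1=14  P2=43  P3=37  P4=17  P5=24
Finish order: P1 → P4 → P5 → P3 → P2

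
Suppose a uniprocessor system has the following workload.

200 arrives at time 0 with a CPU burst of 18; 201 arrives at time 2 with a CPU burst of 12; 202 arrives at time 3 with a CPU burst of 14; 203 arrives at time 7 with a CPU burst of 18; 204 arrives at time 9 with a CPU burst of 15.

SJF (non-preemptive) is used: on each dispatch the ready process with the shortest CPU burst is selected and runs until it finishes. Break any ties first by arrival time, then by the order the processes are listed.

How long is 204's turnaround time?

50

Gantt: | 200 0-18 | 201 18-30 | 202 30-44 | 204 44-59 | 203 59-77 |
Completion: 200=18  201=30  202=44  203=77  204=59
Turnaround (C−A): 200=18  201=28  202=41  203=70  204=50
Turnaround(204) = completion − arrival = 59 − 9 = 50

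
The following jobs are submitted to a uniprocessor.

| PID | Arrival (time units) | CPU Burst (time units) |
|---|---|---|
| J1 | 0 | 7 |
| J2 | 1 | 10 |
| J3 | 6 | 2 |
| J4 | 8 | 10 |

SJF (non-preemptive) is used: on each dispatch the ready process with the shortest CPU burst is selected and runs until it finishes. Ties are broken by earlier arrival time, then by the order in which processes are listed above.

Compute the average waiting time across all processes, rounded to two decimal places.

5.00

Gantt: | J1 0-7 | J3 7-9 | J2 9-19 | J4 19-29 |
Completion: J1=7  J2=19  J3=9  J4=29
Turnaround (C−A): J1=7  J2=18  J3=3  J4=21
Waiting times: J1=0, J2=8, J3=1, J4=11
Average waiting = (0+8+1+11) / 4 = 20/4 = 5.00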